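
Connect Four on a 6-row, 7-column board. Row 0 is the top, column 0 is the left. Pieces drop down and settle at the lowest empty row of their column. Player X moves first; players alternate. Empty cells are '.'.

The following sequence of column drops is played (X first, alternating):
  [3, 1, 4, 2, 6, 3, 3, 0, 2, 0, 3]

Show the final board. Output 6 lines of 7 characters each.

Answer: .......
.......
...X...
...X...
O.XO...
OOOXX.X

Derivation:
Move 1: X drops in col 3, lands at row 5
Move 2: O drops in col 1, lands at row 5
Move 3: X drops in col 4, lands at row 5
Move 4: O drops in col 2, lands at row 5
Move 5: X drops in col 6, lands at row 5
Move 6: O drops in col 3, lands at row 4
Move 7: X drops in col 3, lands at row 3
Move 8: O drops in col 0, lands at row 5
Move 9: X drops in col 2, lands at row 4
Move 10: O drops in col 0, lands at row 4
Move 11: X drops in col 3, lands at row 2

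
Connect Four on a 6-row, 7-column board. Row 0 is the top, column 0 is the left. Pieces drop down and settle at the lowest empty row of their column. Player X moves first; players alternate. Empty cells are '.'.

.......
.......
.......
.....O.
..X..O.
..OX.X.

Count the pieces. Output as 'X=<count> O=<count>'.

X=3 O=3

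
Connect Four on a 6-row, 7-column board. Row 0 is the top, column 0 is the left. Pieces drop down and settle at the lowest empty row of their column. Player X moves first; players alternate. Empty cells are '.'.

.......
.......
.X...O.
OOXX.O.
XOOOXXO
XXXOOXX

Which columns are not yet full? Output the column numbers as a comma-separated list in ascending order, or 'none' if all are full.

col 0: top cell = '.' → open
col 1: top cell = '.' → open
col 2: top cell = '.' → open
col 3: top cell = '.' → open
col 4: top cell = '.' → open
col 5: top cell = '.' → open
col 6: top cell = '.' → open

Answer: 0,1,2,3,4,5,6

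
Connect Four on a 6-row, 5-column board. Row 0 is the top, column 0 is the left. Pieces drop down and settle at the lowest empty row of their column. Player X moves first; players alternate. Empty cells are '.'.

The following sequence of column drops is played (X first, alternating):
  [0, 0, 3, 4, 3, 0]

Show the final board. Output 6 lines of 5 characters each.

Move 1: X drops in col 0, lands at row 5
Move 2: O drops in col 0, lands at row 4
Move 3: X drops in col 3, lands at row 5
Move 4: O drops in col 4, lands at row 5
Move 5: X drops in col 3, lands at row 4
Move 6: O drops in col 0, lands at row 3

Answer: .....
.....
.....
O....
O..X.
X..XO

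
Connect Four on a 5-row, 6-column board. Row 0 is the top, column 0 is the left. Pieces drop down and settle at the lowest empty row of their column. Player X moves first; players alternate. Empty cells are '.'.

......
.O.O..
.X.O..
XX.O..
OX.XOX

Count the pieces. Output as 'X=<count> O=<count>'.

X=6 O=6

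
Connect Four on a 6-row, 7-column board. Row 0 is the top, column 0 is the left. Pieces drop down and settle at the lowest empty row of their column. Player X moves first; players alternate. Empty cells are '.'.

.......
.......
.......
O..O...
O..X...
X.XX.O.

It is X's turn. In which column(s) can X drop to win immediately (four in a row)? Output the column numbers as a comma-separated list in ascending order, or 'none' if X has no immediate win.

col 0: drop X → no win
col 1: drop X → WIN!
col 2: drop X → no win
col 3: drop X → no win
col 4: drop X → no win
col 5: drop X → no win
col 6: drop X → no win

Answer: 1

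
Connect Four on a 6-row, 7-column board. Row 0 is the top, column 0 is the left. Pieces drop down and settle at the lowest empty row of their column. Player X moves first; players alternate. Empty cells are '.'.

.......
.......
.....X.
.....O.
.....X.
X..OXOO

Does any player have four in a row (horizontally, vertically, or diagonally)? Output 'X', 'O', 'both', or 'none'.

none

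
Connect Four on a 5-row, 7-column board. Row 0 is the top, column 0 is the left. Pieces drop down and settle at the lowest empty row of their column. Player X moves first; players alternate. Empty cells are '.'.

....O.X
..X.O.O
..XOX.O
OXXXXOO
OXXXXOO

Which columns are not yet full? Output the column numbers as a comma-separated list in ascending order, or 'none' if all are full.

Answer: 0,1,2,3,5

Derivation:
col 0: top cell = '.' → open
col 1: top cell = '.' → open
col 2: top cell = '.' → open
col 3: top cell = '.' → open
col 4: top cell = 'O' → FULL
col 5: top cell = '.' → open
col 6: top cell = 'X' → FULL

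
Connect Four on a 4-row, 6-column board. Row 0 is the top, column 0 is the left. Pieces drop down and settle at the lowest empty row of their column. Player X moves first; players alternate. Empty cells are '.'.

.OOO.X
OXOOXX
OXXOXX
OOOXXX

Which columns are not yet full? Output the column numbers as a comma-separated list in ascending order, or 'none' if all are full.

col 0: top cell = '.' → open
col 1: top cell = 'O' → FULL
col 2: top cell = 'O' → FULL
col 3: top cell = 'O' → FULL
col 4: top cell = '.' → open
col 5: top cell = 'X' → FULL

Answer: 0,4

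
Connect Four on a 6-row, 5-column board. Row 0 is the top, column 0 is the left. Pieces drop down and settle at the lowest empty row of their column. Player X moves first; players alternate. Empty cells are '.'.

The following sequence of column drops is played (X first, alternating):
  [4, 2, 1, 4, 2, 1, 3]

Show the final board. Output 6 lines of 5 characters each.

Move 1: X drops in col 4, lands at row 5
Move 2: O drops in col 2, lands at row 5
Move 3: X drops in col 1, lands at row 5
Move 4: O drops in col 4, lands at row 4
Move 5: X drops in col 2, lands at row 4
Move 6: O drops in col 1, lands at row 4
Move 7: X drops in col 3, lands at row 5

Answer: .....
.....
.....
.....
.OX.O
.XOXX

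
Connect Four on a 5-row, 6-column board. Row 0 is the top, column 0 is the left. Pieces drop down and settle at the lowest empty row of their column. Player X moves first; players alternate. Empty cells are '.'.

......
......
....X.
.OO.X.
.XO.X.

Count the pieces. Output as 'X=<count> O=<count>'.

X=4 O=3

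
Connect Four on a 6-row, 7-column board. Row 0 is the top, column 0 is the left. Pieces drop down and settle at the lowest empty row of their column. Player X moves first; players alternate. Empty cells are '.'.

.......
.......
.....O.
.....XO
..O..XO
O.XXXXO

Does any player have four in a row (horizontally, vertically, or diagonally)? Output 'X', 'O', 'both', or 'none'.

X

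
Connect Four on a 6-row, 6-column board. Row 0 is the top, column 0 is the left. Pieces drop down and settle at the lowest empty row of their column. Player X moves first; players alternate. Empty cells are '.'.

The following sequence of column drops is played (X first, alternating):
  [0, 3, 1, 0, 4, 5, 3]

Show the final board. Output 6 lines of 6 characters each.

Answer: ......
......
......
......
O..X..
XX.OXO

Derivation:
Move 1: X drops in col 0, lands at row 5
Move 2: O drops in col 3, lands at row 5
Move 3: X drops in col 1, lands at row 5
Move 4: O drops in col 0, lands at row 4
Move 5: X drops in col 4, lands at row 5
Move 6: O drops in col 5, lands at row 5
Move 7: X drops in col 3, lands at row 4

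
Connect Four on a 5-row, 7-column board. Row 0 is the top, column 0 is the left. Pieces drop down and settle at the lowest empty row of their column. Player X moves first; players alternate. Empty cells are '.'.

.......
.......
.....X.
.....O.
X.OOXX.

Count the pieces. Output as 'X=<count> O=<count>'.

X=4 O=3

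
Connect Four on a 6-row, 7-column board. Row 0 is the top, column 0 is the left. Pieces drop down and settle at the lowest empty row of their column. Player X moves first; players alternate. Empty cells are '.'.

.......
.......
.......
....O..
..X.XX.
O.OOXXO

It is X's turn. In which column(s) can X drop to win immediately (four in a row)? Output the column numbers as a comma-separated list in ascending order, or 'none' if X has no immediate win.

col 0: drop X → no win
col 1: drop X → no win
col 2: drop X → no win
col 3: drop X → WIN!
col 4: drop X → no win
col 5: drop X → no win
col 6: drop X → no win

Answer: 3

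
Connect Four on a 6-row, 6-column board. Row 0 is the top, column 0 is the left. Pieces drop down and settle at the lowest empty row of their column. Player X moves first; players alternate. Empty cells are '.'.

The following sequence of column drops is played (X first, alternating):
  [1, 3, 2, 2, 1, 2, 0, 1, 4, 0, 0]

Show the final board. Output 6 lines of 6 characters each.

Move 1: X drops in col 1, lands at row 5
Move 2: O drops in col 3, lands at row 5
Move 3: X drops in col 2, lands at row 5
Move 4: O drops in col 2, lands at row 4
Move 5: X drops in col 1, lands at row 4
Move 6: O drops in col 2, lands at row 3
Move 7: X drops in col 0, lands at row 5
Move 8: O drops in col 1, lands at row 3
Move 9: X drops in col 4, lands at row 5
Move 10: O drops in col 0, lands at row 4
Move 11: X drops in col 0, lands at row 3

Answer: ......
......
......
XOO...
OXO...
XXXOX.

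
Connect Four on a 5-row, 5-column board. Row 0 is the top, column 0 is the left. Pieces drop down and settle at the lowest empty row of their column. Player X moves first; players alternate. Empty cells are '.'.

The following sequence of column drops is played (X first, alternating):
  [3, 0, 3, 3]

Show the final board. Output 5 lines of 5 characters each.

Answer: .....
.....
...O.
...X.
O..X.

Derivation:
Move 1: X drops in col 3, lands at row 4
Move 2: O drops in col 0, lands at row 4
Move 3: X drops in col 3, lands at row 3
Move 4: O drops in col 3, lands at row 2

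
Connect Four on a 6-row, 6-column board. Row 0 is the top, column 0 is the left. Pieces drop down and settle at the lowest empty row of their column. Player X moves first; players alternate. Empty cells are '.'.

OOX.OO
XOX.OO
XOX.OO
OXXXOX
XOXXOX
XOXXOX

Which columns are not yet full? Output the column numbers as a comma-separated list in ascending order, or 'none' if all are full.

Answer: 3

Derivation:
col 0: top cell = 'O' → FULL
col 1: top cell = 'O' → FULL
col 2: top cell = 'X' → FULL
col 3: top cell = '.' → open
col 4: top cell = 'O' → FULL
col 5: top cell = 'O' → FULL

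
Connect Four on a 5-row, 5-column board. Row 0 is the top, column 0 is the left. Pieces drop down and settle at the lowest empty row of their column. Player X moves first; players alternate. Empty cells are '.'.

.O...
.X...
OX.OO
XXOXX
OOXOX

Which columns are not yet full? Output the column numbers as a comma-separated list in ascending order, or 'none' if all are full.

col 0: top cell = '.' → open
col 1: top cell = 'O' → FULL
col 2: top cell = '.' → open
col 3: top cell = '.' → open
col 4: top cell = '.' → open

Answer: 0,2,3,4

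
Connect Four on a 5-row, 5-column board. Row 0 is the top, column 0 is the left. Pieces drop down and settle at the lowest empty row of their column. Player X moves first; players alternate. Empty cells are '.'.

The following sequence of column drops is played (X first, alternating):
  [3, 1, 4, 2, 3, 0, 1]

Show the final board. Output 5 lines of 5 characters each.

Move 1: X drops in col 3, lands at row 4
Move 2: O drops in col 1, lands at row 4
Move 3: X drops in col 4, lands at row 4
Move 4: O drops in col 2, lands at row 4
Move 5: X drops in col 3, lands at row 3
Move 6: O drops in col 0, lands at row 4
Move 7: X drops in col 1, lands at row 3

Answer: .....
.....
.....
.X.X.
OOOXX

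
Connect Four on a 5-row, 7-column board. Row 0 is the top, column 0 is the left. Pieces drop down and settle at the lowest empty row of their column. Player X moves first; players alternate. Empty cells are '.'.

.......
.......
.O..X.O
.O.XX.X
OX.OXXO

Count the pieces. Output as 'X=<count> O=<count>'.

X=7 O=6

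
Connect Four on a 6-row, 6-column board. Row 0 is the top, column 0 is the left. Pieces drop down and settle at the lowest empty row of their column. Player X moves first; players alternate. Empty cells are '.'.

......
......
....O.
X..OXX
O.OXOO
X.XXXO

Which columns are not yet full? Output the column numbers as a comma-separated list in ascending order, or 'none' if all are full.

Answer: 0,1,2,3,4,5

Derivation:
col 0: top cell = '.' → open
col 1: top cell = '.' → open
col 2: top cell = '.' → open
col 3: top cell = '.' → open
col 4: top cell = '.' → open
col 5: top cell = '.' → open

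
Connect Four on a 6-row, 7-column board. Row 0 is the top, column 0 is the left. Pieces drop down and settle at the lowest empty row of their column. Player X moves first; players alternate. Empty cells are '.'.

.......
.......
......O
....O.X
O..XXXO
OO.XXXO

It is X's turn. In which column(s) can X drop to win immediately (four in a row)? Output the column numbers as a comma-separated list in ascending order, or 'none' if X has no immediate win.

col 0: drop X → no win
col 1: drop X → no win
col 2: drop X → WIN!
col 3: drop X → no win
col 4: drop X → no win
col 5: drop X → no win
col 6: drop X → no win

Answer: 2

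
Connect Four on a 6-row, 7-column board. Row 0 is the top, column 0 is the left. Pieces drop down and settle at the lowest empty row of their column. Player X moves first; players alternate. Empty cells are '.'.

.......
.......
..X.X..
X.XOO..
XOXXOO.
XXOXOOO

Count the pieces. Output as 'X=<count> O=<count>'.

X=10 O=9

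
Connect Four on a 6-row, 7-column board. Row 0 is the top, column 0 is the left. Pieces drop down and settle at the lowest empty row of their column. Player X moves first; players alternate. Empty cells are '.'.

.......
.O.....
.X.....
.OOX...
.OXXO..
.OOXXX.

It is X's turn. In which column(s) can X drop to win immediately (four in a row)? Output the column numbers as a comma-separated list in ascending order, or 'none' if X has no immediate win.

col 0: drop X → no win
col 1: drop X → no win
col 2: drop X → no win
col 3: drop X → WIN!
col 4: drop X → no win
col 5: drop X → no win
col 6: drop X → WIN!

Answer: 3,6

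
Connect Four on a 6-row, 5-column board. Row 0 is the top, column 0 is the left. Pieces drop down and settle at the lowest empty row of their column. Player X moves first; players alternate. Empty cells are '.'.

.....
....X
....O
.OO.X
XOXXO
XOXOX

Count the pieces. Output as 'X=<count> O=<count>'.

X=8 O=7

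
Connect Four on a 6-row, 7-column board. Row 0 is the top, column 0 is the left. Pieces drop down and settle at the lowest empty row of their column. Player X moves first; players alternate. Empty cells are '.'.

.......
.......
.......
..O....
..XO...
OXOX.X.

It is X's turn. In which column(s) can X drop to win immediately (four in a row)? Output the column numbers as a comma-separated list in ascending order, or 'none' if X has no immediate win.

col 0: drop X → no win
col 1: drop X → no win
col 2: drop X → no win
col 3: drop X → no win
col 4: drop X → no win
col 5: drop X → no win
col 6: drop X → no win

Answer: none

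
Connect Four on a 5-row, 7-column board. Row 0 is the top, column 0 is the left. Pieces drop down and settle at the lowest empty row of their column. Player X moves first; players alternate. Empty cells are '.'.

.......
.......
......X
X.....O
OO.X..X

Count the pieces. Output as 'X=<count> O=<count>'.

X=4 O=3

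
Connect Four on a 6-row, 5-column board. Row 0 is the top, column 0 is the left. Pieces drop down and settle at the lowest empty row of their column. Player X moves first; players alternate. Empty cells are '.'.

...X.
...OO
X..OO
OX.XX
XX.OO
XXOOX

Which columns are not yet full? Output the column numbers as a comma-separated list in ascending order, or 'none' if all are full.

col 0: top cell = '.' → open
col 1: top cell = '.' → open
col 2: top cell = '.' → open
col 3: top cell = 'X' → FULL
col 4: top cell = '.' → open

Answer: 0,1,2,4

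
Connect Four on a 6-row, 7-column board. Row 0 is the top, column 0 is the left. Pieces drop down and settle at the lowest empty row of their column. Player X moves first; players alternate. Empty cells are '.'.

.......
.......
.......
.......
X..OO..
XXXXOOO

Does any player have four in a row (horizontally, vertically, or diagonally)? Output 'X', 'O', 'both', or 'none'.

X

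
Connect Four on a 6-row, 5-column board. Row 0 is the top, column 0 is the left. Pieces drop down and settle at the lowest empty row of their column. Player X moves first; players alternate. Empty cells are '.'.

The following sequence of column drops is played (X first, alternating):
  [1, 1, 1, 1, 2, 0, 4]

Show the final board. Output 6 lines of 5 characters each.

Answer: .....
.....
.O...
.X...
.O...
OXX.X

Derivation:
Move 1: X drops in col 1, lands at row 5
Move 2: O drops in col 1, lands at row 4
Move 3: X drops in col 1, lands at row 3
Move 4: O drops in col 1, lands at row 2
Move 5: X drops in col 2, lands at row 5
Move 6: O drops in col 0, lands at row 5
Move 7: X drops in col 4, lands at row 5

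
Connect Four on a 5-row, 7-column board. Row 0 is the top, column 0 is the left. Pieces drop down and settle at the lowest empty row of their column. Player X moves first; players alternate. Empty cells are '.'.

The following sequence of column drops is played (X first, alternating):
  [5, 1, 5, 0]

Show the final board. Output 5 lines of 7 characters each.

Answer: .......
.......
.......
.....X.
OO...X.

Derivation:
Move 1: X drops in col 5, lands at row 4
Move 2: O drops in col 1, lands at row 4
Move 3: X drops in col 5, lands at row 3
Move 4: O drops in col 0, lands at row 4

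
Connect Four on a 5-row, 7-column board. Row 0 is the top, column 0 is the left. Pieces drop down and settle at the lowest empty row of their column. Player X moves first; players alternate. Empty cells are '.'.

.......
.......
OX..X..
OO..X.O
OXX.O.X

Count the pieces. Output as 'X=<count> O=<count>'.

X=6 O=6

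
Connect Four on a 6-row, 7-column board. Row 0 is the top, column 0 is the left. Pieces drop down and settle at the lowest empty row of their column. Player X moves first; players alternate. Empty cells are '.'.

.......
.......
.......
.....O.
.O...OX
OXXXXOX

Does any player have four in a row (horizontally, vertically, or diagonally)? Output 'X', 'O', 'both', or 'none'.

X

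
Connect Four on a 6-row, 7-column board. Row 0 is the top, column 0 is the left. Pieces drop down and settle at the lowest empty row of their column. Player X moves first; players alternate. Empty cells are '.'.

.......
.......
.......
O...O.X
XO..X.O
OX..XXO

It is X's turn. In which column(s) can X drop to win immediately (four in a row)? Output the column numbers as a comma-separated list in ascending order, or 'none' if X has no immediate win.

col 0: drop X → no win
col 1: drop X → no win
col 2: drop X → no win
col 3: drop X → no win
col 4: drop X → no win
col 5: drop X → no win
col 6: drop X → no win

Answer: none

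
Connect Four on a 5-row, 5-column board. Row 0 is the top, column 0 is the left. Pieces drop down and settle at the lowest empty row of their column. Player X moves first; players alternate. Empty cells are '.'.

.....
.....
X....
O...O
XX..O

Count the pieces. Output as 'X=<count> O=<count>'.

X=3 O=3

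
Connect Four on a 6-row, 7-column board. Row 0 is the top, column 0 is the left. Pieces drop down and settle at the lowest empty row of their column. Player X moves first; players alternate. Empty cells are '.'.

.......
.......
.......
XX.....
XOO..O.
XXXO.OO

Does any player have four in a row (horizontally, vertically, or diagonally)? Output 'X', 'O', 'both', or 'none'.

none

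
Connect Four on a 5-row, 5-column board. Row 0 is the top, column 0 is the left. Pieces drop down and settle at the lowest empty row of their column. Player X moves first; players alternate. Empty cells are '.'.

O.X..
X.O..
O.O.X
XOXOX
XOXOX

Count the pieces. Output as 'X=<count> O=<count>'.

X=9 O=8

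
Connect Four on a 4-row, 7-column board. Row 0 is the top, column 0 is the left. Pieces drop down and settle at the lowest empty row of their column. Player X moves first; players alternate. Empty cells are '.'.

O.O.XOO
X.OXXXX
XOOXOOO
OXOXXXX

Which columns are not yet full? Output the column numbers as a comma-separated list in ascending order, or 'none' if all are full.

col 0: top cell = 'O' → FULL
col 1: top cell = '.' → open
col 2: top cell = 'O' → FULL
col 3: top cell = '.' → open
col 4: top cell = 'X' → FULL
col 5: top cell = 'O' → FULL
col 6: top cell = 'O' → FULL

Answer: 1,3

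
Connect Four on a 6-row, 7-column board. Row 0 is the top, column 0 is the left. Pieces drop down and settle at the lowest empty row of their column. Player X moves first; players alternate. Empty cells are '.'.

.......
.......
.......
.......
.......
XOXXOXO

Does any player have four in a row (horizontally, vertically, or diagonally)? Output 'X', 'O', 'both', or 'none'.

none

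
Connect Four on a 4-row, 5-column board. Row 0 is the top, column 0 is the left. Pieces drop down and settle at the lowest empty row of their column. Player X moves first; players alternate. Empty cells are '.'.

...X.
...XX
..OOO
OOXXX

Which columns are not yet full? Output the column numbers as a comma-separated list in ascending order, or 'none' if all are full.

col 0: top cell = '.' → open
col 1: top cell = '.' → open
col 2: top cell = '.' → open
col 3: top cell = 'X' → FULL
col 4: top cell = '.' → open

Answer: 0,1,2,4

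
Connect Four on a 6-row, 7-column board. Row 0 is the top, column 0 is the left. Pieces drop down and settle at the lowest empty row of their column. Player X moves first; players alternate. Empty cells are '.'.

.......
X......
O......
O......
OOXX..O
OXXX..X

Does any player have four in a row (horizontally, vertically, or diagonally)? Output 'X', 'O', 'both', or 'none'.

O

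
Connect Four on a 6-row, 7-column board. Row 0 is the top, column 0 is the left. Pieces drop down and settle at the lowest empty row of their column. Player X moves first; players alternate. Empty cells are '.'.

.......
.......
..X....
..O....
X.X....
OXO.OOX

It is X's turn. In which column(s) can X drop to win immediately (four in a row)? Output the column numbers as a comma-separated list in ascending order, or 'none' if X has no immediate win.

Answer: none

Derivation:
col 0: drop X → no win
col 1: drop X → no win
col 2: drop X → no win
col 3: drop X → no win
col 4: drop X → no win
col 5: drop X → no win
col 6: drop X → no win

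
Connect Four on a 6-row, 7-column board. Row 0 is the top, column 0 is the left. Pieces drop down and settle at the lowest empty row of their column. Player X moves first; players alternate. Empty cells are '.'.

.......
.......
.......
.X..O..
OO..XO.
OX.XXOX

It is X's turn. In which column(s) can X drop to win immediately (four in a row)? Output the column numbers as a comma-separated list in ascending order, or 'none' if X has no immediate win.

col 0: drop X → no win
col 1: drop X → no win
col 2: drop X → WIN!
col 3: drop X → no win
col 4: drop X → no win
col 5: drop X → no win
col 6: drop X → no win

Answer: 2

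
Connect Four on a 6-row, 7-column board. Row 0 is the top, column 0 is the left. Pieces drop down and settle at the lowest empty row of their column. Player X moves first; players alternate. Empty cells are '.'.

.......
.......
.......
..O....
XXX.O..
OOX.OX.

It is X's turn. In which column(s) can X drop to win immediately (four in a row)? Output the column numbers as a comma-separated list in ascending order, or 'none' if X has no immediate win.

Answer: none

Derivation:
col 0: drop X → no win
col 1: drop X → no win
col 2: drop X → no win
col 3: drop X → no win
col 4: drop X → no win
col 5: drop X → no win
col 6: drop X → no win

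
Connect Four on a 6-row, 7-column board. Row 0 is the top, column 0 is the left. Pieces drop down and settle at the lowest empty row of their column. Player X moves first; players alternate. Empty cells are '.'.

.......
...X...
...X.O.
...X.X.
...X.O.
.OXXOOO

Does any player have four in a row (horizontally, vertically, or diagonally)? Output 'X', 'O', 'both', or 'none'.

X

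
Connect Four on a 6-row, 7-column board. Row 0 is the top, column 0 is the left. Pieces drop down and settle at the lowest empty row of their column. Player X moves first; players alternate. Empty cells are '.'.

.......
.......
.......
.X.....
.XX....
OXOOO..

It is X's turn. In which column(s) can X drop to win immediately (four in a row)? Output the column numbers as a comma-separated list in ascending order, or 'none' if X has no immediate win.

Answer: 1

Derivation:
col 0: drop X → no win
col 1: drop X → WIN!
col 2: drop X → no win
col 3: drop X → no win
col 4: drop X → no win
col 5: drop X → no win
col 6: drop X → no win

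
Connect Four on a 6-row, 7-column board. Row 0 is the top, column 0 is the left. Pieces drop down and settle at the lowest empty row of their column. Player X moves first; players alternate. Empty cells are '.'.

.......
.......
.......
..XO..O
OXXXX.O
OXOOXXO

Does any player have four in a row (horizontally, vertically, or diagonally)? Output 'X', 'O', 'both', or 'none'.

X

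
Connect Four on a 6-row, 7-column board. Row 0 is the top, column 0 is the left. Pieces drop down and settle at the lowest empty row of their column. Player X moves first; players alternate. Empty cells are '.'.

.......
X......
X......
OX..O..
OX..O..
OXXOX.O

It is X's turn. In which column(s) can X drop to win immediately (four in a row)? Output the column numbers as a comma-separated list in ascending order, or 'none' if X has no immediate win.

col 0: drop X → no win
col 1: drop X → WIN!
col 2: drop X → no win
col 3: drop X → no win
col 4: drop X → no win
col 5: drop X → no win
col 6: drop X → no win

Answer: 1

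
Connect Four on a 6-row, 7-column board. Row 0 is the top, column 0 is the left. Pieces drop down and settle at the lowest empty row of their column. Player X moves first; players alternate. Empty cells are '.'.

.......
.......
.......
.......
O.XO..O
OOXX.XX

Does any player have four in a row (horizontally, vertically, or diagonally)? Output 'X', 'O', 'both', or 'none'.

none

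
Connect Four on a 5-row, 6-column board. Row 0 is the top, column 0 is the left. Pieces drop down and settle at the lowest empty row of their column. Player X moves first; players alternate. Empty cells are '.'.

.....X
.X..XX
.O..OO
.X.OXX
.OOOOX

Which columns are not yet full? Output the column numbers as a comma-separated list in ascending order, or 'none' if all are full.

Answer: 0,1,2,3,4

Derivation:
col 0: top cell = '.' → open
col 1: top cell = '.' → open
col 2: top cell = '.' → open
col 3: top cell = '.' → open
col 4: top cell = '.' → open
col 5: top cell = 'X' → FULL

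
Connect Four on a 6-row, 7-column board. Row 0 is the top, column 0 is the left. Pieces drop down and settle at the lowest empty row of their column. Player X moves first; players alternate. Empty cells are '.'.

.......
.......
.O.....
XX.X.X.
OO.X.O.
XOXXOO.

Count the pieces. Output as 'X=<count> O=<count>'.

X=8 O=7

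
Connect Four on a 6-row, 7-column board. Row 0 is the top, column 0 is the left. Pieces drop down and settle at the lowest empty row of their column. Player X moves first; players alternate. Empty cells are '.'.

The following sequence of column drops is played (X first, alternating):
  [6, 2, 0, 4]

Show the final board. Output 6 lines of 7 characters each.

Answer: .......
.......
.......
.......
.......
X.O.O.X

Derivation:
Move 1: X drops in col 6, lands at row 5
Move 2: O drops in col 2, lands at row 5
Move 3: X drops in col 0, lands at row 5
Move 4: O drops in col 4, lands at row 5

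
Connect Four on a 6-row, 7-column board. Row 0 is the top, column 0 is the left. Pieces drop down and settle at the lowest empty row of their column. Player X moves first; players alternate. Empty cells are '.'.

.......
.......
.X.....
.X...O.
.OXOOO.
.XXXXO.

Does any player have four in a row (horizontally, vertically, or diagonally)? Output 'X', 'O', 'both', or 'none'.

X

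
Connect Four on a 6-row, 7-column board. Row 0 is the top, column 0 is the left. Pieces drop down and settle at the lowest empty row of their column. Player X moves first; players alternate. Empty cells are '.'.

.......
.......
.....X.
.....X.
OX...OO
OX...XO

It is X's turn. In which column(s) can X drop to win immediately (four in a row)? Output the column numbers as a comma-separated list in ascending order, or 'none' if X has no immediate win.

Answer: none

Derivation:
col 0: drop X → no win
col 1: drop X → no win
col 2: drop X → no win
col 3: drop X → no win
col 4: drop X → no win
col 5: drop X → no win
col 6: drop X → no win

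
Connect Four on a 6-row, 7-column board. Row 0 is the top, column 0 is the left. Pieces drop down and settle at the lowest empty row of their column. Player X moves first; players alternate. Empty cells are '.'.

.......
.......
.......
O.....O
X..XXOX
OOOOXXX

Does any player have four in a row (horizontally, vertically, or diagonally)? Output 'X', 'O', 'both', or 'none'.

O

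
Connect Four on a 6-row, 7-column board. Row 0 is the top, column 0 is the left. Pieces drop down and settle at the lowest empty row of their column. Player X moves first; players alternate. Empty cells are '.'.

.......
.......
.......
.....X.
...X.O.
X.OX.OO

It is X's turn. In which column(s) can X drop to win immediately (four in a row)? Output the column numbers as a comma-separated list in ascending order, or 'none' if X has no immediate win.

Answer: none

Derivation:
col 0: drop X → no win
col 1: drop X → no win
col 2: drop X → no win
col 3: drop X → no win
col 4: drop X → no win
col 5: drop X → no win
col 6: drop X → no win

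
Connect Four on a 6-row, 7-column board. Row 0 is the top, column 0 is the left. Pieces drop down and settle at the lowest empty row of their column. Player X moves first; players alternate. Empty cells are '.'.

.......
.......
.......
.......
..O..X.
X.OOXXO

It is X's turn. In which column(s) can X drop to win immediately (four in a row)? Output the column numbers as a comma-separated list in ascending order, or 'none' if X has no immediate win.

col 0: drop X → no win
col 1: drop X → no win
col 2: drop X → no win
col 3: drop X → no win
col 4: drop X → no win
col 5: drop X → no win
col 6: drop X → no win

Answer: none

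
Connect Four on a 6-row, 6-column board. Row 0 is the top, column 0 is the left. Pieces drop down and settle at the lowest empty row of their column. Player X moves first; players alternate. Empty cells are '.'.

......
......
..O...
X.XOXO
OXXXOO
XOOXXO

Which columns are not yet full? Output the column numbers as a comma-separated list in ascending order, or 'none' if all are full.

Answer: 0,1,2,3,4,5

Derivation:
col 0: top cell = '.' → open
col 1: top cell = '.' → open
col 2: top cell = '.' → open
col 3: top cell = '.' → open
col 4: top cell = '.' → open
col 5: top cell = '.' → open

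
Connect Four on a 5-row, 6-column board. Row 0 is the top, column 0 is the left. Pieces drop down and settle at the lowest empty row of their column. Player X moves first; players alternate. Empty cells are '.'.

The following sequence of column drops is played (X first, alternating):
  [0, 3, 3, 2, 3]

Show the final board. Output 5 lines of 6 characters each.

Move 1: X drops in col 0, lands at row 4
Move 2: O drops in col 3, lands at row 4
Move 3: X drops in col 3, lands at row 3
Move 4: O drops in col 2, lands at row 4
Move 5: X drops in col 3, lands at row 2

Answer: ......
......
...X..
...X..
X.OO..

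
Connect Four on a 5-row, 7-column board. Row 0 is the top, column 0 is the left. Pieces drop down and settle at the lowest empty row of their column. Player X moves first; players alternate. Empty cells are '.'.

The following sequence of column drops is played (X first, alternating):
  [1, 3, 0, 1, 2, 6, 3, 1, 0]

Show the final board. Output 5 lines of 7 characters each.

Move 1: X drops in col 1, lands at row 4
Move 2: O drops in col 3, lands at row 4
Move 3: X drops in col 0, lands at row 4
Move 4: O drops in col 1, lands at row 3
Move 5: X drops in col 2, lands at row 4
Move 6: O drops in col 6, lands at row 4
Move 7: X drops in col 3, lands at row 3
Move 8: O drops in col 1, lands at row 2
Move 9: X drops in col 0, lands at row 3

Answer: .......
.......
.O.....
XO.X...
XXXO..O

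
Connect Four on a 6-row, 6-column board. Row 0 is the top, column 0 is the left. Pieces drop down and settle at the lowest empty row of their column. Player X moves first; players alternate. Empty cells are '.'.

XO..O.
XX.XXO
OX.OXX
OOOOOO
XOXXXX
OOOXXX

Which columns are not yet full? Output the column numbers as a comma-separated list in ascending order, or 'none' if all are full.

col 0: top cell = 'X' → FULL
col 1: top cell = 'O' → FULL
col 2: top cell = '.' → open
col 3: top cell = '.' → open
col 4: top cell = 'O' → FULL
col 5: top cell = '.' → open

Answer: 2,3,5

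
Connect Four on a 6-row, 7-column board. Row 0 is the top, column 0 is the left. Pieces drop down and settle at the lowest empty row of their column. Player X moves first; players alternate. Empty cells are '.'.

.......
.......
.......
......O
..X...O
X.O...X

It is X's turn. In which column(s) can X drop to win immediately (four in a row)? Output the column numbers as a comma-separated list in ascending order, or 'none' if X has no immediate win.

Answer: none

Derivation:
col 0: drop X → no win
col 1: drop X → no win
col 2: drop X → no win
col 3: drop X → no win
col 4: drop X → no win
col 5: drop X → no win
col 6: drop X → no win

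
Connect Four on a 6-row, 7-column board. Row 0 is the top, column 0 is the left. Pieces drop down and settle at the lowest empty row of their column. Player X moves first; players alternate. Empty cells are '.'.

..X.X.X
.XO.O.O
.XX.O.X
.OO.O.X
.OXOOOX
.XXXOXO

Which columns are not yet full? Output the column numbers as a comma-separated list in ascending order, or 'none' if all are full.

col 0: top cell = '.' → open
col 1: top cell = '.' → open
col 2: top cell = 'X' → FULL
col 3: top cell = '.' → open
col 4: top cell = 'X' → FULL
col 5: top cell = '.' → open
col 6: top cell = 'X' → FULL

Answer: 0,1,3,5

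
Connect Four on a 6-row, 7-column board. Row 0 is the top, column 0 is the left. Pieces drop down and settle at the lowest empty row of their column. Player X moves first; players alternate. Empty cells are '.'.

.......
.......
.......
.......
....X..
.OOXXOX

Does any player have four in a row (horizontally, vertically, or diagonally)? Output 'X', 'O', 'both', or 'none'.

none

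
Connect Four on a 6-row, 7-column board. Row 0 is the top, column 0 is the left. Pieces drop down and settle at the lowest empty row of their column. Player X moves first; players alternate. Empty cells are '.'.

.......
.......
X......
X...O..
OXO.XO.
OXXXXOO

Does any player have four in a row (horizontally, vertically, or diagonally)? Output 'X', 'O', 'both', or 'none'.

X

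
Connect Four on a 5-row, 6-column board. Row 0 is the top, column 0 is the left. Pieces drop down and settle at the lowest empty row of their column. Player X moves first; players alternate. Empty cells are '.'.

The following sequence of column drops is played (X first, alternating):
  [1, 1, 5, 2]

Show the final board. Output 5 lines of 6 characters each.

Answer: ......
......
......
.O....
.XO..X

Derivation:
Move 1: X drops in col 1, lands at row 4
Move 2: O drops in col 1, lands at row 3
Move 3: X drops in col 5, lands at row 4
Move 4: O drops in col 2, lands at row 4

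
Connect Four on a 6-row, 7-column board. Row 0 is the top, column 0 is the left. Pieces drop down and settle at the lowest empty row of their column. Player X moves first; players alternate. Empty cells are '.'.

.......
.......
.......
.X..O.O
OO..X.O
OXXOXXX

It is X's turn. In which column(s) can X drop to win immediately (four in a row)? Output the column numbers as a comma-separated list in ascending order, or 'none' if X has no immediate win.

col 0: drop X → no win
col 1: drop X → no win
col 2: drop X → no win
col 3: drop X → no win
col 4: drop X → no win
col 5: drop X → no win
col 6: drop X → no win

Answer: none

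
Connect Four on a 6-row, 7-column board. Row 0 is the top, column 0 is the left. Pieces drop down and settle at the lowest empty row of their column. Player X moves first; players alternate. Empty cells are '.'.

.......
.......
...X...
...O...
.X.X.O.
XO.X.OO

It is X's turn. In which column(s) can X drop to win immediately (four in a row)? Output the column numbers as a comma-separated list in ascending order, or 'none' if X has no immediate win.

Answer: none

Derivation:
col 0: drop X → no win
col 1: drop X → no win
col 2: drop X → no win
col 3: drop X → no win
col 4: drop X → no win
col 5: drop X → no win
col 6: drop X → no win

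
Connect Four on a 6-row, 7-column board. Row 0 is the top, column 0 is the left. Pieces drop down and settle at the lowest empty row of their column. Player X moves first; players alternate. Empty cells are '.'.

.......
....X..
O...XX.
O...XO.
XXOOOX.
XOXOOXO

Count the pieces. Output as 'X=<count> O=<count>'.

X=10 O=10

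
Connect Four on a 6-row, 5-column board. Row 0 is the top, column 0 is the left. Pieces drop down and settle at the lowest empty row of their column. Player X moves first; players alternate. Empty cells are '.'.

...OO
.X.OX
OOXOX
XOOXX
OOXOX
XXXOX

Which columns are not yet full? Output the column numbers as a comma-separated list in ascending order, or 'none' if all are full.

Answer: 0,1,2

Derivation:
col 0: top cell = '.' → open
col 1: top cell = '.' → open
col 2: top cell = '.' → open
col 3: top cell = 'O' → FULL
col 4: top cell = 'O' → FULL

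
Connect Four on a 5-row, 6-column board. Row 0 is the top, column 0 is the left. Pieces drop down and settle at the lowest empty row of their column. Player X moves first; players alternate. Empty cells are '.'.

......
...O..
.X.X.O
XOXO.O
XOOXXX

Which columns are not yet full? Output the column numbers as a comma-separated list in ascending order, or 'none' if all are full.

Answer: 0,1,2,3,4,5

Derivation:
col 0: top cell = '.' → open
col 1: top cell = '.' → open
col 2: top cell = '.' → open
col 3: top cell = '.' → open
col 4: top cell = '.' → open
col 5: top cell = '.' → open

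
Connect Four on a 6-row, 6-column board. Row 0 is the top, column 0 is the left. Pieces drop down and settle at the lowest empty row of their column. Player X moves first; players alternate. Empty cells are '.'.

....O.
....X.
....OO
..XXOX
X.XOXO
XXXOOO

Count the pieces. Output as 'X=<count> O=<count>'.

X=10 O=9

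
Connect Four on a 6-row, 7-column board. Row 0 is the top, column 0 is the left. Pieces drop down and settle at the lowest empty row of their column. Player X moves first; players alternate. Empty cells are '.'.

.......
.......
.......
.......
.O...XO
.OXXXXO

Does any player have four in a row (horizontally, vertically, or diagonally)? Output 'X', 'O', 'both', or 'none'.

X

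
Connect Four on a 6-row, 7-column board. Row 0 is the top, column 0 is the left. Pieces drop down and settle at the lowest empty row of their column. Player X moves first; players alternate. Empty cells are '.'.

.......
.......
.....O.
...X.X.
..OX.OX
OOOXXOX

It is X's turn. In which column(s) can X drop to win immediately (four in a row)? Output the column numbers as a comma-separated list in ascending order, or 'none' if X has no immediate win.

Answer: 3

Derivation:
col 0: drop X → no win
col 1: drop X → no win
col 2: drop X → no win
col 3: drop X → WIN!
col 4: drop X → no win
col 5: drop X → no win
col 6: drop X → no win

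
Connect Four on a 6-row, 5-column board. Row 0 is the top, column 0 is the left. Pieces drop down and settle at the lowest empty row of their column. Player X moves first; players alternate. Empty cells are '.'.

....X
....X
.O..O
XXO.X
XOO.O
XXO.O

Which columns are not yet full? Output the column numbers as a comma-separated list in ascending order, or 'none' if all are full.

Answer: 0,1,2,3

Derivation:
col 0: top cell = '.' → open
col 1: top cell = '.' → open
col 2: top cell = '.' → open
col 3: top cell = '.' → open
col 4: top cell = 'X' → FULL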